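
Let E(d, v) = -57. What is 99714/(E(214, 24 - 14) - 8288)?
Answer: -99714/8345 ≈ -11.949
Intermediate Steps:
99714/(E(214, 24 - 14) - 8288) = 99714/(-57 - 8288) = 99714/(-8345) = 99714*(-1/8345) = -99714/8345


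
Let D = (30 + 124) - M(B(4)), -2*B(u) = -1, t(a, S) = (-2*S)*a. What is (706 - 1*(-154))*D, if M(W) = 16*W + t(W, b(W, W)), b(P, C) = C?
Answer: 125990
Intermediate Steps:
t(a, S) = -2*S*a
B(u) = ½ (B(u) = -½*(-1) = ½)
M(W) = -2*W² + 16*W (M(W) = 16*W - 2*W*W = 16*W - 2*W² = -2*W² + 16*W)
D = 293/2 (D = (30 + 124) - 2*(8 - 1*½)/2 = 154 - 2*(8 - ½)/2 = 154 - 2*15/(2*2) = 154 - 1*15/2 = 154 - 15/2 = 293/2 ≈ 146.50)
(706 - 1*(-154))*D = (706 - 1*(-154))*(293/2) = (706 + 154)*(293/2) = 860*(293/2) = 125990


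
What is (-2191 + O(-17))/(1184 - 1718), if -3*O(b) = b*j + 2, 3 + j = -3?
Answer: 6677/1602 ≈ 4.1679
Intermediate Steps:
j = -6 (j = -3 - 3 = -6)
O(b) = -2/3 + 2*b (O(b) = -(b*(-6) + 2)/3 = -(-6*b + 2)/3 = -(2 - 6*b)/3 = -2/3 + 2*b)
(-2191 + O(-17))/(1184 - 1718) = (-2191 + (-2/3 + 2*(-17)))/(1184 - 1718) = (-2191 + (-2/3 - 34))/(-534) = (-2191 - 104/3)*(-1/534) = -6677/3*(-1/534) = 6677/1602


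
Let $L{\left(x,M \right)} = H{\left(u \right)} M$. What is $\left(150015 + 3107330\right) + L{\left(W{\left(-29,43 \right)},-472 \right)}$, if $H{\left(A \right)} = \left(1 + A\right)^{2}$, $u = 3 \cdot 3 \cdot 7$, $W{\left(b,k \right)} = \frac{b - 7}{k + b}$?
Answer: $1324033$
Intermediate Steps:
$W{\left(b,k \right)} = \frac{-7 + b}{b + k}$
$u = 63$ ($u = 9 \cdot 7 = 63$)
$L{\left(x,M \right)} = 4096 M$ ($L{\left(x,M \right)} = \left(1 + 63\right)^{2} M = 64^{2} M = 4096 M$)
$\left(150015 + 3107330\right) + L{\left(W{\left(-29,43 \right)},-472 \right)} = \left(150015 + 3107330\right) + 4096 \left(-472\right) = 3257345 - 1933312 = 1324033$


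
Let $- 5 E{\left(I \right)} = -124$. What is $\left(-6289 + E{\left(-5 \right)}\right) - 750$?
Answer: $- \frac{35071}{5} \approx -7014.2$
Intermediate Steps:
$E{\left(I \right)} = \frac{124}{5}$ ($E{\left(I \right)} = \left(- \frac{1}{5}\right) \left(-124\right) = \frac{124}{5}$)
$\left(-6289 + E{\left(-5 \right)}\right) - 750 = \left(-6289 + \frac{124}{5}\right) - 750 = - \frac{31321}{5} - 750 = - \frac{35071}{5}$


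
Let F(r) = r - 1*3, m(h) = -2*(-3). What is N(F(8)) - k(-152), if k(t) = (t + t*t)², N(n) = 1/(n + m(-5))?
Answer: -5794737343/11 ≈ -5.2679e+8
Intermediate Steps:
m(h) = 6
F(r) = -3 + r (F(r) = r - 3 = -3 + r)
N(n) = 1/(6 + n) (N(n) = 1/(n + 6) = 1/(6 + n))
k(t) = (t + t²)²
N(F(8)) - k(-152) = 1/(6 + (-3 + 8)) - (-152)²*(1 - 152)² = 1/(6 + 5) - 23104*(-151)² = 1/11 - 23104*22801 = 1/11 - 1*526794304 = 1/11 - 526794304 = -5794737343/11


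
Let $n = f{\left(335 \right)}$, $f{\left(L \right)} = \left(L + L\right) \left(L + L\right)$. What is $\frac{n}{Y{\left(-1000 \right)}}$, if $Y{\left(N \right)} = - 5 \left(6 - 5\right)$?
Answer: $-89780$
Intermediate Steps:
$f{\left(L \right)} = 4 L^{2}$ ($f{\left(L \right)} = 2 L 2 L = 4 L^{2}$)
$n = 448900$ ($n = 4 \cdot 335^{2} = 4 \cdot 112225 = 448900$)
$Y{\left(N \right)} = -5$ ($Y{\left(N \right)} = \left(-5\right) 1 = -5$)
$\frac{n}{Y{\left(-1000 \right)}} = \frac{448900}{-5} = 448900 \left(- \frac{1}{5}\right) = -89780$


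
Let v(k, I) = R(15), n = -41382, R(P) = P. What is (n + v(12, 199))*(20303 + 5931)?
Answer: -1085221878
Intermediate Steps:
v(k, I) = 15
(n + v(12, 199))*(20303 + 5931) = (-41382 + 15)*(20303 + 5931) = -41367*26234 = -1085221878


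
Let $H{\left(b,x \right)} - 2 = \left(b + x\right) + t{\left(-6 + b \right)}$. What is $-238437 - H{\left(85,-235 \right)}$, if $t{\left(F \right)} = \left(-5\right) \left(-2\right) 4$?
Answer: $-238329$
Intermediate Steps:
$t{\left(F \right)} = 40$ ($t{\left(F \right)} = 10 \cdot 4 = 40$)
$H{\left(b,x \right)} = 42 + b + x$ ($H{\left(b,x \right)} = 2 + \left(\left(b + x\right) + 40\right) = 2 + \left(40 + b + x\right) = 42 + b + x$)
$-238437 - H{\left(85,-235 \right)} = -238437 - \left(42 + 85 - 235\right) = -238437 - -108 = -238437 + 108 = -238329$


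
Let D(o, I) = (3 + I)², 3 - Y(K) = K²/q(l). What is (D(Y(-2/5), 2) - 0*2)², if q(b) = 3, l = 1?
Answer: 625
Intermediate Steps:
Y(K) = 3 - K²/3
(D(Y(-2/5), 2) - 0*2)² = ((3 + 2)² - 0*2)² = (5² - 3*0)² = (25 + 0)² = 25² = 625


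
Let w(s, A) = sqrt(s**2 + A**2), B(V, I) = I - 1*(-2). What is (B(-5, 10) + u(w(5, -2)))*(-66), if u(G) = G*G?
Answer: -2706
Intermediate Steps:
B(V, I) = 2 + I (B(V, I) = I + 2 = 2 + I)
w(s, A) = sqrt(A**2 + s**2)
u(G) = G**2
(B(-5, 10) + u(w(5, -2)))*(-66) = ((2 + 10) + (sqrt((-2)**2 + 5**2))**2)*(-66) = (12 + (sqrt(4 + 25))**2)*(-66) = (12 + (sqrt(29))**2)*(-66) = (12 + 29)*(-66) = 41*(-66) = -2706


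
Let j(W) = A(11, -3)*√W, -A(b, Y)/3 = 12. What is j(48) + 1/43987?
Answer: 1/43987 - 144*√3 ≈ -249.42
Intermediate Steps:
A(b, Y) = -36 (A(b, Y) = -3*12 = -36)
j(W) = -36*√W
j(48) + 1/43987 = -144*√3 + 1/43987 = 1/43987 - 144*√3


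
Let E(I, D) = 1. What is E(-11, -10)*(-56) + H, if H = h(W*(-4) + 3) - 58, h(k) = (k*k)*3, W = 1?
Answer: -111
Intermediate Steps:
h(k) = 3*k**2 (h(k) = k**2*3 = 3*k**2)
H = -55 (H = 3*(1*(-4) + 3)**2 - 58 = 3*(-4 + 3)**2 - 58 = 3*(-1)**2 - 58 = 3*1 - 58 = 3 - 58 = -55)
E(-11, -10)*(-56) + H = 1*(-56) - 55 = -56 - 55 = -111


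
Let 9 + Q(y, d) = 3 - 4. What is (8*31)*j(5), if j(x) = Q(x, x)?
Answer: -2480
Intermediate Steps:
Q(y, d) = -10 (Q(y, d) = -9 + (3 - 4) = -9 - 1 = -10)
j(x) = -10
(8*31)*j(5) = (8*31)*(-10) = 248*(-10) = -2480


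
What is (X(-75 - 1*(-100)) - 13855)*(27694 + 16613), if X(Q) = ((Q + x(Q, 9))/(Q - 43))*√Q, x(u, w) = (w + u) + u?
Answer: -614907315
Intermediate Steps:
x(u, w) = w + 2*u (x(u, w) = (u + w) + u = w + 2*u)
X(Q) = √Q*(9 + 3*Q)/(-43 + Q) (X(Q) = ((Q + (9 + 2*Q))/(Q - 43))*√Q = ((9 + 3*Q)/(-43 + Q))*√Q = √Q*(9 + 3*Q)/(-43 + Q))
(X(-75 - 1*(-100)) - 13855)*(27694 + 16613) = (3*√(-75 - 1*(-100))*(3 + (-75 - 1*(-100)))/(-43 + (-75 - 1*(-100))) - 13855)*(27694 + 16613) = (3*√(-75 + 100)*(3 + (-75 + 100))/(-43 + (-75 + 100)) - 13855)*44307 = (3*√25*(3 + 25)/(-43 + 25) - 13855)*44307 = (3*5*28/(-18) - 13855)*44307 = (3*5*(-1/18)*28 - 13855)*44307 = (-70/3 - 13855)*44307 = -41635/3*44307 = -614907315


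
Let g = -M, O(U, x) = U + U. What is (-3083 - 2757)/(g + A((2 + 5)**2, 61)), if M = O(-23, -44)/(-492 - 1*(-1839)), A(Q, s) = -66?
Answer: 983310/11107 ≈ 88.531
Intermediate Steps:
O(U, x) = 2*U
M = -46/1347 (M = (2*(-23))/(-492 - 1*(-1839)) = -46/(-492 + 1839) = -46/1347 ≈ -0.034150)
g = 46/1347 (g = -1*(-46/1347) = 46/1347 ≈ 0.034150)
(-3083 - 2757)/(g + A((2 + 5)**2, 61)) = (-3083 - 2757)/(46/1347 - 66) = -5840/(-88856/1347) = -5840*(-1347/88856) = 983310/11107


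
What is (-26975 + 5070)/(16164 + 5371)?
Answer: -4381/4307 ≈ -1.0172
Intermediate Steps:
(-26975 + 5070)/(16164 + 5371) = -21905/21535 = -21905*1/21535 = -4381/4307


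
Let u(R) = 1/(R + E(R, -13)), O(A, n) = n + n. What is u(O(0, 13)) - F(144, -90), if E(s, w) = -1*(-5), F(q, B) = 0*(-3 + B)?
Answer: 1/31 ≈ 0.032258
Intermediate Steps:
F(q, B) = 0
E(s, w) = 5
O(A, n) = 2*n
u(R) = 1/(5 + R) (u(R) = 1/(R + 5) = 1/(5 + R))
u(O(0, 13)) - F(144, -90) = 1/(5 + 2*13) - 1*0 = 1/(5 + 26) + 0 = 1/31 + 0 = 1/31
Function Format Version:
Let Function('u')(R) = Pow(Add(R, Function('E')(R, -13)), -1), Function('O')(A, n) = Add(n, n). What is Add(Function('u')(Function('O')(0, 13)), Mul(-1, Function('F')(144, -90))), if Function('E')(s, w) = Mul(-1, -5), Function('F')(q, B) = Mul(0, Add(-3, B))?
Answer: Rational(1, 31) ≈ 0.032258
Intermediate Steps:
Function('F')(q, B) = 0
Function('E')(s, w) = 5
Function('O')(A, n) = Mul(2, n)
Function('u')(R) = Pow(Add(5, R), -1) (Function('u')(R) = Pow(Add(R, 5), -1) = Pow(Add(5, R), -1))
Add(Function('u')(Function('O')(0, 13)), Mul(-1, Function('F')(144, -90))) = Add(Pow(Add(5, Mul(2, 13)), -1), Mul(-1, 0)) = Add(Pow(Add(5, 26), -1), 0) = Add(Pow(31, -1), 0) = Add(Rational(1, 31), 0) = Rational(1, 31)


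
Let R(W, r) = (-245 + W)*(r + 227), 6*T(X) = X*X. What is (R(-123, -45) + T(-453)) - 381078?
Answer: -827705/2 ≈ -4.1385e+5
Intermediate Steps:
T(X) = X²/6 (T(X) = (X*X)/6 = X²/6)
R(W, r) = (-245 + W)*(227 + r)
(R(-123, -45) + T(-453)) - 381078 = ((-55615 - 245*(-45) + 227*(-123) - 123*(-45)) + (⅙)*(-453)²) - 381078 = ((-55615 + 11025 - 27921 + 5535) + (⅙)*205209) - 381078 = (-66976 + 68403/2) - 381078 = -65549/2 - 381078 = -827705/2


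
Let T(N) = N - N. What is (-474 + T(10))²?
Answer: 224676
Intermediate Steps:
T(N) = 0
(-474 + T(10))² = (-474 + 0)² = (-474)² = 224676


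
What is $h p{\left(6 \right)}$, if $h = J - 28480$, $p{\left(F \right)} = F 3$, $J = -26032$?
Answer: $-981216$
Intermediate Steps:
$p{\left(F \right)} = 3 F$
$h = -54512$ ($h = -26032 - 28480 = -54512$)
$h p{\left(6 \right)} = - 54512 \cdot 3 \cdot 6 = \left(-54512\right) 18 = -981216$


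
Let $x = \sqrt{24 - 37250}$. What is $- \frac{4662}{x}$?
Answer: $\frac{333 i \sqrt{37226}}{2659} \approx 24.163 i$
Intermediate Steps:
$x = i \sqrt{37226}$ ($x = \sqrt{-37226} = i \sqrt{37226} \approx 192.94 i$)
$- \frac{4662}{x} = - \frac{4662}{i \sqrt{37226}} = - 4662 \left(- \frac{i \sqrt{37226}}{37226}\right) = \frac{333 i \sqrt{37226}}{2659}$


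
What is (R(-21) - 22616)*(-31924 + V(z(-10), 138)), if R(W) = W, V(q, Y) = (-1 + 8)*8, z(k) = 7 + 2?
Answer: 721395916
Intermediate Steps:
z(k) = 9
V(q, Y) = 56 (V(q, Y) = 7*8 = 56)
(R(-21) - 22616)*(-31924 + V(z(-10), 138)) = (-21 - 22616)*(-31924 + 56) = -22637*(-31868) = 721395916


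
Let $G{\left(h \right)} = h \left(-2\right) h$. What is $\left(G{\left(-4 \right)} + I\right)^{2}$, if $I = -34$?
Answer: $4356$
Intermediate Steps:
$G{\left(h \right)} = - 2 h^{2}$ ($G{\left(h \right)} = - 2 h h = - 2 h^{2}$)
$\left(G{\left(-4 \right)} + I\right)^{2} = \left(- 2 \left(-4\right)^{2} - 34\right)^{2} = \left(\left(-2\right) 16 - 34\right)^{2} = \left(-32 - 34\right)^{2} = \left(-66\right)^{2} = 4356$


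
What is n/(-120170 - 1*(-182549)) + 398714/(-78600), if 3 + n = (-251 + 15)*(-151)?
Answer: -3678437801/817164900 ≈ -4.5015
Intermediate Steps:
n = 35633 (n = -3 + (-251 + 15)*(-151) = -3 - 236*(-151) = -3 + 35636 = 35633)
n/(-120170 - 1*(-182549)) + 398714/(-78600) = 35633/(-120170 - 1*(-182549)) + 398714/(-78600) = 35633/(-120170 + 182549) + 398714*(-1/78600) = 35633/62379 - 199357/39300 = -3678437801/817164900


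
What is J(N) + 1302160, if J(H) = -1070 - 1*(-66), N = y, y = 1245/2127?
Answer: 1301156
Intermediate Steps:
y = 415/709 (y = 1245*(1/2127) = 415/709 ≈ 0.58533)
N = 415/709 ≈ 0.58533
J(H) = -1004 (J(H) = -1070 + 66 = -1004)
J(N) + 1302160 = -1004 + 1302160 = 1301156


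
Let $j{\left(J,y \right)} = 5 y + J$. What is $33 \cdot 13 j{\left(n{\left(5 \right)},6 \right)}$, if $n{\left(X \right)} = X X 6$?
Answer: $77220$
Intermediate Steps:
$n{\left(X \right)} = 6 X^{2}$ ($n{\left(X \right)} = X^{2} \cdot 6 = 6 X^{2}$)
$j{\left(J,y \right)} = J + 5 y$
$33 \cdot 13 j{\left(n{\left(5 \right)},6 \right)} = 33 \cdot 13 \left(6 \cdot 5^{2} + 5 \cdot 6\right) = 429 \left(6 \cdot 25 + 30\right) = 429 \left(150 + 30\right) = 429 \cdot 180 = 77220$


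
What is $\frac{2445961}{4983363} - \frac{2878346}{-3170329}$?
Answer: $\frac{3156906292681}{2256985748061} \approx 1.3987$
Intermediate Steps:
$\frac{2445961}{4983363} - \frac{2878346}{-3170329} = 2445961 \cdot \frac{1}{4983363} - - \frac{2878346}{3170329} = \frac{349423}{711909} + \frac{2878346}{3170329} = \frac{3156906292681}{2256985748061}$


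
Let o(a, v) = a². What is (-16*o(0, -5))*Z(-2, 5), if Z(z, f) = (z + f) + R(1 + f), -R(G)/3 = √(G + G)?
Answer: 0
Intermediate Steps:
R(G) = -3*√2*√G (R(G) = -3*√(G + G) = -3*√2*√G)
Z(z, f) = f + z - 3*√2*√(1 + f) (Z(z, f) = (z + f) - 3*√2*√(1 + f) = (f + z) - 3*√2*√(1 + f) = f + z - 3*√2*√(1 + f))
(-16*o(0, -5))*Z(-2, 5) = (-16*0²)*(5 - 2 - 3*√(2 + 2*5)) = (-16*0)*(5 - 2 - 3*√(2 + 10)) = 0*(5 - 2 - 6*√3) = 0*(3 - 6*√3) = 0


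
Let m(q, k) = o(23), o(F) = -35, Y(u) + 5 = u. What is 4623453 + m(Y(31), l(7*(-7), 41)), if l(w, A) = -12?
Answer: 4623418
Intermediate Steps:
Y(u) = -5 + u
m(q, k) = -35
4623453 + m(Y(31), l(7*(-7), 41)) = 4623453 - 35 = 4623418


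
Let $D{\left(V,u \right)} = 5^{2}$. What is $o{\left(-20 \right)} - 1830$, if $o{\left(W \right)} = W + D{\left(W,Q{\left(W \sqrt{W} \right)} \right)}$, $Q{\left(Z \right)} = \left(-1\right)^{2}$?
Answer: $-1825$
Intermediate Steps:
$Q{\left(Z \right)} = 1$
$D{\left(V,u \right)} = 25$
$o{\left(W \right)} = 25 + W$ ($o{\left(W \right)} = W + 25 = 25 + W$)
$o{\left(-20 \right)} - 1830 = \left(25 - 20\right) - 1830 = 5 - 1830 = -1825$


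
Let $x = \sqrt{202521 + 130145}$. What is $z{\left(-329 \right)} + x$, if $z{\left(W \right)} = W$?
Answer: $-329 + \sqrt{332666} \approx 247.77$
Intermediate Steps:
$x = \sqrt{332666} \approx 576.77$
$z{\left(-329 \right)} + x = -329 + \sqrt{332666}$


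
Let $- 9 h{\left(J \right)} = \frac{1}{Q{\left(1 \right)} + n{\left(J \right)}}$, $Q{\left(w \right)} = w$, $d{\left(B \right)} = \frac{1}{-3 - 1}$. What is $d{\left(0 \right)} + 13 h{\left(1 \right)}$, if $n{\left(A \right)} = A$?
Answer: $- \frac{35}{36} \approx -0.97222$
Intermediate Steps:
$d{\left(B \right)} = - \frac{1}{4}$ ($d{\left(B \right)} = \frac{1}{-4} = - \frac{1}{4}$)
$h{\left(J \right)} = - \frac{1}{9 \left(1 + J\right)}$
$d{\left(0 \right)} + 13 h{\left(1 \right)} = - \frac{1}{4} + 13 \left(- \frac{1}{9 + 9 \cdot 1}\right) = - \frac{1}{4} + 13 \left(- \frac{1}{9 + 9}\right) = - \frac{1}{4} + 13 \left(- \frac{1}{18}\right) = - \frac{1}{4} - \frac{13}{18} = - \frac{35}{36}$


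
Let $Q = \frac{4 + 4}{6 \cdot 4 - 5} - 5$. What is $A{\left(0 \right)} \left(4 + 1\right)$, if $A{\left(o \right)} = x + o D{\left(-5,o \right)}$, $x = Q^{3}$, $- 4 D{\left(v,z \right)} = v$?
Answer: $- \frac{3292515}{6859} \approx -480.03$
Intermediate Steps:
$D{\left(v,z \right)} = - \frac{v}{4}$
$Q = - \frac{87}{19}$ ($Q = \frac{8}{24 - 5} - 5 = \frac{8}{19} - 5 = - \frac{87}{19} \approx -4.5789$)
$x = - \frac{658503}{6859}$ ($x = \left(- \frac{87}{19}\right)^{3} = - \frac{658503}{6859} \approx -96.006$)
$A{\left(o \right)} = - \frac{658503}{6859} + \frac{5 o}{4}$ ($A{\left(o \right)} = - \frac{658503}{6859} + o \left(\left(- \frac{1}{4}\right) \left(-5\right)\right) = - \frac{658503}{6859} + o \frac{5}{4} = - \frac{658503}{6859} + \frac{5 o}{4}$)
$A{\left(0 \right)} \left(4 + 1\right) = \left(- \frac{658503}{6859} + \frac{5}{4} \cdot 0\right) \left(4 + 1\right) = \left(- \frac{658503}{6859} + 0\right) 5 = \left(- \frac{658503}{6859}\right) 5 = - \frac{3292515}{6859}$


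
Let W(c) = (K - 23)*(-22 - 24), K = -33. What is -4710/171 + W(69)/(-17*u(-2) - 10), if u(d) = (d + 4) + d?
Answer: -81266/285 ≈ -285.14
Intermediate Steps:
u(d) = 4 + 2*d (u(d) = (4 + d) + d = 4 + 2*d)
W(c) = 2576 (W(c) = (-33 - 23)*(-22 - 24) = -56*(-46) = 2576)
-4710/171 + W(69)/(-17*u(-2) - 10) = -4710/171 + 2576/(-17*(4 + 2*(-2)) - 10) = -4710*1/171 + 2576/(-17*(4 - 4) - 10) = -1570/57 + 2576/(-17*0 - 10) = -1570/57 + 2576/(0 - 10) = -1570/57 + 2576/(-10) = -1570/57 + 2576*(-⅒) = -1570/57 - 1288/5 = -81266/285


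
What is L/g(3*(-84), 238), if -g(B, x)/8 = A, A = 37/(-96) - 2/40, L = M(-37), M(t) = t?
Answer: -2220/209 ≈ -10.622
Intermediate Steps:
L = -37
A = -209/480 (A = 37*(-1/96) - 2*1/40 = -37/96 - 1/20 = -209/480 ≈ -0.43542)
g(B, x) = 209/60 (g(B, x) = -8*(-209/480) = 209/60)
L/g(3*(-84), 238) = -37/209/60 = -37*60/209 = -2220/209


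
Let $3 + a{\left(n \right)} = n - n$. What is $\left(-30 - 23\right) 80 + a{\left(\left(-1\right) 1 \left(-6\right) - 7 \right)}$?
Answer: $-4243$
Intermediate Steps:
$a{\left(n \right)} = -3$ ($a{\left(n \right)} = -3 + \left(n - n\right) = -3 + 0 = -3$)
$\left(-30 - 23\right) 80 + a{\left(\left(-1\right) 1 \left(-6\right) - 7 \right)} = \left(-30 - 23\right) 80 - 3 = \left(-53\right) 80 - 3 = -4240 - 3 = -4243$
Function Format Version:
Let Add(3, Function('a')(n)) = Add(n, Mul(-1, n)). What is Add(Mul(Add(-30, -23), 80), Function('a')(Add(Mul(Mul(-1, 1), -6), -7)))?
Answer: -4243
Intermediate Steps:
Function('a')(n) = -3 (Function('a')(n) = Add(-3, Add(n, Mul(-1, n))) = Add(-3, 0) = -3)
Add(Mul(Add(-30, -23), 80), Function('a')(Add(Mul(Mul(-1, 1), -6), -7))) = Add(Mul(Add(-30, -23), 80), -3) = Add(Mul(-53, 80), -3) = Add(-4240, -3) = -4243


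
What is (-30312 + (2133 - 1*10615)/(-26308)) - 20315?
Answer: -665943317/13154 ≈ -50627.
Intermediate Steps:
(-30312 + (2133 - 1*10615)/(-26308)) - 20315 = (-30312 + (2133 - 10615)*(-1/26308)) - 20315 = (-30312 - 8482*(-1/26308)) - 20315 = (-30312 + 4241/13154) - 20315 = -398719807/13154 - 20315 = -665943317/13154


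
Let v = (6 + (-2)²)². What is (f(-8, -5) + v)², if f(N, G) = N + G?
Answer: 7569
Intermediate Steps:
f(N, G) = G + N
v = 100 (v = (6 + 4)² = 10² = 100)
(f(-8, -5) + v)² = ((-5 - 8) + 100)² = (-13 + 100)² = 87² = 7569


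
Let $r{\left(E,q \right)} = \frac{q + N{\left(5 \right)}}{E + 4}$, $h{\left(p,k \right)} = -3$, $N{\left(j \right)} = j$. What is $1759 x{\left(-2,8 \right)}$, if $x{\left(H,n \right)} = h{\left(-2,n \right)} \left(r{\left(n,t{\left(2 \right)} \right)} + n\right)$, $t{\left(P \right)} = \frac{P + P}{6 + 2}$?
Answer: $- \frac{357077}{8} \approx -44635.0$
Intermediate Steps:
$t{\left(P \right)} = \frac{P}{4}$ ($t{\left(P \right)} = \frac{2 P}{8} = 2 P \frac{1}{8} = \frac{P}{4}$)
$r{\left(E,q \right)} = \frac{5 + q}{4 + E}$ ($r{\left(E,q \right)} = \frac{q + 5}{E + 4} = \frac{5 + q}{4 + E}$)
$x{\left(H,n \right)} = - 3 n - \frac{33}{2 \left(4 + n\right)}$ ($x{\left(H,n \right)} = - 3 \left(\frac{5 + \frac{1}{4} \cdot 2}{4 + n} + n\right) = - 3 \left(\frac{5 + \frac{1}{2}}{4 + n} + n\right) = - 3 \left(\frac{1}{4 + n} \frac{11}{2} + n\right) = - 3 \left(\frac{11}{2 \left(4 + n\right)} + n\right) = - 3 \left(n + \frac{11}{2 \left(4 + n\right)}\right) = - 3 n - \frac{33}{2 \left(4 + n\right)}$)
$1759 x{\left(-2,8 \right)} = 1759 \frac{3 \left(-11 - 16 \left(4 + 8\right)\right)}{2 \left(4 + 8\right)} = 1759 \frac{3 \left(-11 - 16 \cdot 12\right)}{2 \cdot 12} = 1759 \cdot \frac{3}{2} \cdot \frac{1}{12} \left(-11 - 192\right) = 1759 \cdot \frac{3}{2} \cdot \frac{1}{12} \left(-203\right) = 1759 \left(- \frac{203}{8}\right) = - \frac{357077}{8}$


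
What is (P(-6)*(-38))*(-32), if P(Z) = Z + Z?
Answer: -14592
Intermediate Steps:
P(Z) = 2*Z
(P(-6)*(-38))*(-32) = ((2*(-6))*(-38))*(-32) = -12*(-38)*(-32) = 456*(-32) = -14592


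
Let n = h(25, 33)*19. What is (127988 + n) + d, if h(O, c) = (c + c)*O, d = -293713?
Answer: -134375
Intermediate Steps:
h(O, c) = 2*O*c (h(O, c) = (2*c)*O = 2*O*c)
n = 31350 (n = (2*25*33)*19 = 1650*19 = 31350)
(127988 + n) + d = (127988 + 31350) - 293713 = 159338 - 293713 = -134375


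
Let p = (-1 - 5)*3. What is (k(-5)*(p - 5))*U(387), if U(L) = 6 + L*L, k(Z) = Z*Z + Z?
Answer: -68896500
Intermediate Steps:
k(Z) = Z + Z² (k(Z) = Z² + Z = Z + Z²)
p = -18 (p = -6*3 = -18)
U(L) = 6 + L²
(k(-5)*(p - 5))*U(387) = ((-5*(1 - 5))*(-18 - 5))*(6 + 387²) = (-5*(-4)*(-23))*(6 + 149769) = (20*(-23))*149775 = -460*149775 = -68896500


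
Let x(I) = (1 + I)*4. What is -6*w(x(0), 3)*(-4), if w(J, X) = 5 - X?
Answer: 48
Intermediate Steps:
x(I) = 4 + 4*I
-6*w(x(0), 3)*(-4) = -6*(5 - 1*3)*(-4) = -6*(5 - 3)*(-4) = -6*2*(-4) = -12*(-4) = 48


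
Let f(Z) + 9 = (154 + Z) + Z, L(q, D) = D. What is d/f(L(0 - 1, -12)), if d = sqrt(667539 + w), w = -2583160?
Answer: I*sqrt(1915621)/121 ≈ 11.439*I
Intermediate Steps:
f(Z) = 145 + 2*Z (f(Z) = -9 + ((154 + Z) + Z) = -9 + (154 + 2*Z) = 145 + 2*Z)
d = I*sqrt(1915621) (d = sqrt(667539 - 2583160) = sqrt(-1915621) = I*sqrt(1915621) ≈ 1384.1*I)
d/f(L(0 - 1, -12)) = (I*sqrt(1915621))/(145 + 2*(-12)) = (I*sqrt(1915621))/(145 - 24) = (I*sqrt(1915621))/121 = (I*sqrt(1915621))*(1/121) = I*sqrt(1915621)/121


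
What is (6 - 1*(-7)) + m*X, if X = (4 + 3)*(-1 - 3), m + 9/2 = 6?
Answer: -29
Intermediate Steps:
m = 3/2 (m = -9/2 + 6 = 3/2 ≈ 1.5000)
X = -28 (X = 7*(-4) = -28)
(6 - 1*(-7)) + m*X = (6 - 1*(-7)) + (3/2)*(-28) = (6 + 7) - 42 = 13 - 42 = -29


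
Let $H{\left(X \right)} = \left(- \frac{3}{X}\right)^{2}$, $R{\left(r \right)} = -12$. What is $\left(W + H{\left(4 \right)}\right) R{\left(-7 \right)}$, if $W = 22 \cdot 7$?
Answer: $- \frac{7419}{4} \approx -1854.8$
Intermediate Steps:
$H{\left(X \right)} = \frac{9}{X^{2}}$
$W = 154$
$\left(W + H{\left(4 \right)}\right) R{\left(-7 \right)} = \left(154 + \frac{9}{16}\right) \left(-12\right) = \frac{2473}{16} \left(-12\right) = - \frac{7419}{4}$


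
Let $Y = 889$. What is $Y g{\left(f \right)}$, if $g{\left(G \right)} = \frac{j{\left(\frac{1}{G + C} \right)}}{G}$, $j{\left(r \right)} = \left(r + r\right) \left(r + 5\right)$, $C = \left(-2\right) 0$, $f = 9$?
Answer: $\frac{81788}{729} \approx 112.19$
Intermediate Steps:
$C = 0$
$j{\left(r \right)} = 2 r \left(5 + r\right)$
$g{\left(G \right)} = \frac{2 \left(5 + \frac{1}{G}\right)}{G^{2}}$ ($g{\left(G \right)} = \frac{2 \frac{1}{G + 0} \left(5 + \frac{1}{G + 0}\right)}{G} = \frac{2 \frac{1}{G} \left(5 + \frac{1}{G}\right)}{G} = \frac{2 \left(5 + \frac{1}{G}\right)}{G^{2}}$)
$Y g{\left(f \right)} = 889 \frac{2 \left(1 + 5 \cdot 9\right)}{729} = 889 \cdot 2 \cdot \frac{1}{729} \left(1 + 45\right) = 889 \cdot 2 \cdot \frac{1}{729} \cdot 46 = 889 \cdot \frac{92}{729} = \frac{81788}{729}$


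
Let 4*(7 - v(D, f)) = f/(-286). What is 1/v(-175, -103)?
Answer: 1144/7905 ≈ 0.14472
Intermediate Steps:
v(D, f) = 7 + f/1144 (v(D, f) = 7 - f/(4*(-286)) = 7 - f*(-1)/(4*286) = 7 - (-1)*f/1144 = 7 + f/1144)
1/v(-175, -103) = 1/(7 + (1/1144)*(-103)) = 1/(7 - 103/1144) = 1/(7905/1144) = 1144/7905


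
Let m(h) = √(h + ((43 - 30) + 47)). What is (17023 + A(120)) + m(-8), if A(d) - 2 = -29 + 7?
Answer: 17003 + 2*√13 ≈ 17010.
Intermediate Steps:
m(h) = √(60 + h) (m(h) = √(h + (13 + 47)) = √(h + 60) = √(60 + h))
A(d) = -20 (A(d) = 2 + (-29 + 7) = 2 - 22 = -20)
(17023 + A(120)) + m(-8) = (17023 - 20) + √(60 - 8) = 17003 + √52 = 17003 + 2*√13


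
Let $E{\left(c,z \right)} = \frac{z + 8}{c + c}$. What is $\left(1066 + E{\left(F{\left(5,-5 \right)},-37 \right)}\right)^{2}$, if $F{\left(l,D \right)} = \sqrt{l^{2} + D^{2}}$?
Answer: $\frac{227272041}{200} - \frac{15457 \sqrt{2}}{5} \approx 1.132 \cdot 10^{6}$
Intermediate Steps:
$F{\left(l,D \right)} = \sqrt{D^{2} + l^{2}}$
$E{\left(c,z \right)} = \frac{8 + z}{2 c}$
$\left(1066 + E{\left(F{\left(5,-5 \right)},-37 \right)}\right)^{2} = \left(1066 + \frac{8 - 37}{2 \sqrt{\left(-5\right)^{2} + 5^{2}}}\right)^{2} = \left(1066 + \frac{1}{2} \frac{1}{\sqrt{25 + 25}} \left(-29\right)\right)^{2} = \left(1066 + \frac{1}{2} \frac{1}{\sqrt{50}} \left(-29\right)\right)^{2} = \left(1066 + \frac{1}{2} \frac{1}{5 \sqrt{2}} \left(-29\right)\right)^{2} = \left(1066 + \frac{1}{2} \frac{\sqrt{2}}{10} \left(-29\right)\right)^{2} = \left(1066 - \frac{29 \sqrt{2}}{20}\right)^{2}$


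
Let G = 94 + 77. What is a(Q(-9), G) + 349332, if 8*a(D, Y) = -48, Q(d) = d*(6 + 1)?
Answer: 349326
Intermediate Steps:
G = 171
Q(d) = 7*d (Q(d) = d*7 = 7*d)
a(D, Y) = -6 (a(D, Y) = (⅛)*(-48) = -6)
a(Q(-9), G) + 349332 = -6 + 349332 = 349326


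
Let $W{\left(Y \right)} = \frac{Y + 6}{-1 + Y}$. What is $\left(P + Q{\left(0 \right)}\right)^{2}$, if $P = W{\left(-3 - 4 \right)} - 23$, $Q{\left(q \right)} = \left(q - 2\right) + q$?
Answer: $\frac{39601}{64} \approx 618.77$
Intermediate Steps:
$Q{\left(q \right)} = -2 + 2 q$ ($Q{\left(q \right)} = \left(-2 + q\right) + q = -2 + 2 q$)
$W{\left(Y \right)} = \frac{6 + Y}{-1 + Y}$
$P = - \frac{183}{8}$ ($P = \frac{6 - 7}{-1 - 7} - 23 = \frac{1}{-8} \left(-1\right) - 23 = \left(- \frac{1}{8}\right) \left(-1\right) - 23 = \frac{1}{8} - 23 = - \frac{183}{8} \approx -22.875$)
$\left(P + Q{\left(0 \right)}\right)^{2} = \left(- \frac{183}{8} + \left(-2 + 2 \cdot 0\right)\right)^{2} = \left(- \frac{183}{8} + \left(-2 + 0\right)\right)^{2} = \left(- \frac{183}{8} - 2\right)^{2} = \left(- \frac{199}{8}\right)^{2} = \frac{39601}{64}$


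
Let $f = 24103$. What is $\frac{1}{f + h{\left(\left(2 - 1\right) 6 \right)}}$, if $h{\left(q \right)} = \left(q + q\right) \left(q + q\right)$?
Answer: $\frac{1}{24247} \approx 4.1242 \cdot 10^{-5}$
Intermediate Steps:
$h{\left(q \right)} = 4 q^{2}$ ($h{\left(q \right)} = 2 q 2 q = 4 q^{2}$)
$\frac{1}{f + h{\left(\left(2 - 1\right) 6 \right)}} = \frac{1}{24103 + 4 \left(\left(2 - 1\right) 6\right)^{2}} = \frac{1}{24103 + 4 \left(1 \cdot 6\right)^{2}} = \frac{1}{24103 + 4 \cdot 6^{2}} = \frac{1}{24103 + 4 \cdot 36} = \frac{1}{24103 + 144} = \frac{1}{24247}$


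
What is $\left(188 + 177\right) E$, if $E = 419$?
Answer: $152935$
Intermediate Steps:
$\left(188 + 177\right) E = \left(188 + 177\right) 419 = 365 \cdot 419 = 152935$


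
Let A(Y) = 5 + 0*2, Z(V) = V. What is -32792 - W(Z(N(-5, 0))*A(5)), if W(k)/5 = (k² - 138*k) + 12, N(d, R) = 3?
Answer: -23627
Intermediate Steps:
A(Y) = 5 (A(Y) = 5 + 0 = 5)
W(k) = 60 - 690*k + 5*k² (W(k) = 5*((k² - 138*k) + 12) = 5*(12 + k² - 138*k) = 60 - 690*k + 5*k²)
-32792 - W(Z(N(-5, 0))*A(5)) = -32792 - (60 - 2070*5 + 5*(3*5)²) = -32792 - (60 - 690*15 + 5*15²) = -32792 - (60 - 10350 + 5*225) = -32792 - (60 - 10350 + 1125) = -32792 - 1*(-9165) = -32792 + 9165 = -23627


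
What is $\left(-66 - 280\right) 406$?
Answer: $-140476$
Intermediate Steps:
$\left(-66 - 280\right) 406 = \left(-346\right) 406 = -140476$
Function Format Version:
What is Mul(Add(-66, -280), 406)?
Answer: -140476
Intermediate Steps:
Mul(Add(-66, -280), 406) = Mul(-346, 406) = -140476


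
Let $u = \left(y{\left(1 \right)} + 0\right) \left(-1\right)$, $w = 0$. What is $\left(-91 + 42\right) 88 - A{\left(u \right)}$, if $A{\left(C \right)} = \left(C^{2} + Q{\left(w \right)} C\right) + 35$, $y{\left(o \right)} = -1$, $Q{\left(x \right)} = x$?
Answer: $-4348$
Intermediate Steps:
$u = 1$ ($u = \left(-1 + 0\right) \left(-1\right) = \left(-1\right) \left(-1\right) = 1$)
$A{\left(C \right)} = 35 + C^{2}$ ($A{\left(C \right)} = \left(C^{2} + 0 C\right) + 35 = \left(C^{2} + 0\right) + 35 = C^{2} + 35 = 35 + C^{2}$)
$\left(-91 + 42\right) 88 - A{\left(u \right)} = \left(-91 + 42\right) 88 - \left(35 + 1^{2}\right) = \left(-49\right) 88 - \left(35 + 1\right) = -4312 - 36 = -4348$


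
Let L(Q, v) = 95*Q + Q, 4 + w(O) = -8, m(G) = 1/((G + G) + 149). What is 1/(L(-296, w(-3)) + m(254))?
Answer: -657/18669311 ≈ -3.5191e-5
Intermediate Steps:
m(G) = 1/(149 + 2*G) (m(G) = 1/(2*G + 149) = 1/(149 + 2*G))
w(O) = -12 (w(O) = -4 - 8 = -12)
L(Q, v) = 96*Q
1/(L(-296, w(-3)) + m(254)) = 1/(96*(-296) + 1/(149 + 2*254)) = 1/(-28416 + 1/(149 + 508)) = 1/(-28416 + 1/657) = 1/(-18669311/657) = -657/18669311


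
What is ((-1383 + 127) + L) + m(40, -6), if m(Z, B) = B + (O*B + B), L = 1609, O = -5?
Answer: 371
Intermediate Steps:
m(Z, B) = -3*B (m(Z, B) = B + (-5*B + B) = B - 4*B = -3*B)
((-1383 + 127) + L) + m(40, -6) = ((-1383 + 127) + 1609) - 3*(-6) = (-1256 + 1609) + 18 = 353 + 18 = 371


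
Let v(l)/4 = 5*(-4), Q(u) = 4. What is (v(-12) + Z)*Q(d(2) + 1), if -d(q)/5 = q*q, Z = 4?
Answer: -304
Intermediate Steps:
d(q) = -5*q**2 (d(q) = -5*q*q = -5*q**2)
v(l) = -80 (v(l) = 4*(5*(-4)) = 4*(-20) = -80)
(v(-12) + Z)*Q(d(2) + 1) = (-80 + 4)*4 = -76*4 = -304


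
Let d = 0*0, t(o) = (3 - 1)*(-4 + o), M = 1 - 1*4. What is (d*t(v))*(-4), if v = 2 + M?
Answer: 0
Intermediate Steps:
M = -3 (M = 1 - 4 = -3)
v = -1 (v = 2 - 3 = -1)
t(o) = -8 + 2*o (t(o) = 2*(-4 + o) = -8 + 2*o)
d = 0
(d*t(v))*(-4) = (0*(-8 + 2*(-1)))*(-4) = (0*(-8 - 2))*(-4) = (0*(-10))*(-4) = 0*(-4) = 0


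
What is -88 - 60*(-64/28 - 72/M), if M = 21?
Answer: 1784/7 ≈ 254.86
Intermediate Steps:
-88 - 60*(-64/28 - 72/M) = -88 - 60*(-64/28 - 72/21) = -88 - 60*(-64*1/28 - 72*1/21) = -88 - 60*(-16/7 - 24/7) = -88 - 60*(-40/7) = -88 + 2400/7 = 1784/7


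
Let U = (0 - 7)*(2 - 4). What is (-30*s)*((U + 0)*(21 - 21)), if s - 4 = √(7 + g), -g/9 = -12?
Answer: 0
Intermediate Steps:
g = 108 (g = -9*(-12) = 108)
s = 4 + √115 (s = 4 + √(7 + 108) = 4 + √115 ≈ 14.724)
U = 14 (U = -7*(-2) = 14)
(-30*s)*((U + 0)*(21 - 21)) = (-30*(4 + √115))*((14 + 0)*(21 - 21)) = (-120 - 30*√115)*(14*0) = (-120 - 30*√115)*0 = 0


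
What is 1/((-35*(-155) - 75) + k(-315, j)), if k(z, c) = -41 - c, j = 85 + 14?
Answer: 1/5210 ≈ 0.00019194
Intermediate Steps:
j = 99
1/((-35*(-155) - 75) + k(-315, j)) = 1/((-35*(-155) - 75) + (-41 - 1*99)) = 1/((5425 - 75) + (-41 - 99)) = 1/(5350 - 140) = 1/5210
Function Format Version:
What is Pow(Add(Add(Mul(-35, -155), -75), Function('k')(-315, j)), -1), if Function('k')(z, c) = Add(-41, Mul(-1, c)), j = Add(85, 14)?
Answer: Rational(1, 5210) ≈ 0.00019194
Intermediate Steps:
j = 99
Pow(Add(Add(Mul(-35, -155), -75), Function('k')(-315, j)), -1) = Pow(Add(Add(Mul(-35, -155), -75), Add(-41, Mul(-1, 99))), -1) = Pow(Add(Add(5425, -75), Add(-41, -99)), -1) = Pow(Add(5350, -140), -1) = Pow(5210, -1) = Rational(1, 5210)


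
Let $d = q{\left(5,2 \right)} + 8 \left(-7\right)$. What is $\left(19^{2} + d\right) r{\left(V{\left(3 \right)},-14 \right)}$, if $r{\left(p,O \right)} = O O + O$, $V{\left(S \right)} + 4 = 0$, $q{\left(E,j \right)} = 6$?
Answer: $56602$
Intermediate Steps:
$V{\left(S \right)} = -4$ ($V{\left(S \right)} = -4 + 0 = -4$)
$r{\left(p,O \right)} = O + O^{2}$ ($r{\left(p,O \right)} = O^{2} + O = O + O^{2}$)
$d = -50$ ($d = 6 + 8 \left(-7\right) = 6 - 56 = -50$)
$\left(19^{2} + d\right) r{\left(V{\left(3 \right)},-14 \right)} = \left(19^{2} - 50\right) \left(- 14 \left(1 - 14\right)\right) = \left(361 - 50\right) \left(\left(-14\right) \left(-13\right)\right) = 311 \cdot 182 = 56602$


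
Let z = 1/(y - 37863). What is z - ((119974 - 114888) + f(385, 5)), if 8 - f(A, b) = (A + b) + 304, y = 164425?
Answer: -556872799/126562 ≈ -4400.0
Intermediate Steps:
f(A, b) = -296 - A - b (f(A, b) = 8 - ((A + b) + 304) = 8 - (304 + A + b) = 8 + (-304 - A - b) = -296 - A - b)
z = 1/126562 (z = 1/(164425 - 37863) = 1/126562 ≈ 7.9013e-6)
z - ((119974 - 114888) + f(385, 5)) = 1/126562 - ((119974 - 114888) + (-296 - 1*385 - 1*5)) = 1/126562 - (5086 + (-296 - 385 - 5)) = 1/126562 - (5086 - 686) = 1/126562 - 1*4400 = 1/126562 - 4400 = -556872799/126562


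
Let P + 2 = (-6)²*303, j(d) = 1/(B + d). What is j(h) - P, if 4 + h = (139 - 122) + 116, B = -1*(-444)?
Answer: -6249137/573 ≈ -10906.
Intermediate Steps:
B = 444
h = 129 (h = -4 + ((139 - 122) + 116) = -4 + (17 + 116) = -4 + 133 = 129)
j(d) = 1/(444 + d)
P = 10906 (P = -2 + (-6)²*303 = -2 + 36*303 = -2 + 10908 = 10906)
j(h) - P = 1/(444 + 129) - 1*10906 = 1/573 - 10906 = -6249137/573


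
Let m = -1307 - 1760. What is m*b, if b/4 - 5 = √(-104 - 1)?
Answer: -61340 - 12268*I*√105 ≈ -61340.0 - 1.2571e+5*I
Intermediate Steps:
m = -3067
b = 20 + 4*I*√105 (b = 20 + 4*√(-104 - 1) = 20 + 4*√(-105) = 20 + 4*(I*√105) = 20 + 4*I*√105 ≈ 20.0 + 40.988*I)
m*b = -3067*(20 + 4*I*√105) = -61340 - 12268*I*√105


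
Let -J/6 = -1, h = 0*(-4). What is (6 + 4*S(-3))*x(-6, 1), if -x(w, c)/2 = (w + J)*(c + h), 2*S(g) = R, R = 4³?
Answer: 0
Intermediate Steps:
h = 0
J = 6 (J = -6*(-1) = 6)
R = 64
S(g) = 32 (S(g) = (½)*64 = 32)
x(w, c) = -2*c*(6 + w) (x(w, c) = -2*(w + 6)*(c + 0) = -2*(6 + w)*c = -2*c*(6 + w))
(6 + 4*S(-3))*x(-6, 1) = (6 + 4*32)*(2*1*(-6 - 1*(-6))) = (6 + 128)*(2*1*(-6 + 6)) = 134*(2*1*0) = 134*0 = 0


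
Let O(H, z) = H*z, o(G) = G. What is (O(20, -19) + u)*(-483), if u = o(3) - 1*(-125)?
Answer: 121716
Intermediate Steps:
u = 128 (u = 3 - 1*(-125) = 3 + 125 = 128)
(O(20, -19) + u)*(-483) = (20*(-19) + 128)*(-483) = (-380 + 128)*(-483) = -252*(-483) = 121716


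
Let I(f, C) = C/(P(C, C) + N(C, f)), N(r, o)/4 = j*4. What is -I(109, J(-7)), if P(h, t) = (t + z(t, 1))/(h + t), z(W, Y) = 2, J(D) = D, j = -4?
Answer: -98/891 ≈ -0.10999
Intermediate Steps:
N(r, o) = -64 (N(r, o) = 4*(-4*4) = 4*(-16) = -64)
P(h, t) = (2 + t)/(h + t) (P(h, t) = (t + 2)/(h + t) = (2 + t)/(h + t))
I(f, C) = C/(-64 + (2 + C)/(2*C)) (I(f, C) = C/((2 + C)/(C + C) - 64) = C/((2 + C)/((2*C)) - 64) = C/((1/(2*C))*(2 + C) - 64) = C/((2 + C)/(2*C) - 64) = C/(-64 + (2 + C)/(2*C)))
-I(109, J(-7)) = -2*(-7)²/(2 - 127*(-7)) = -2*49/(2 + 889) = -2*49/891 = -1*98/891 = -98/891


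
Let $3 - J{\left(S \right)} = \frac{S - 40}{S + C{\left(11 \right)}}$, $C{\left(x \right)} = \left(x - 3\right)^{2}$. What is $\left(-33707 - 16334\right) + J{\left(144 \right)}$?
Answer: $- \frac{100077}{2} \approx -50039.0$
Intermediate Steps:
$C{\left(x \right)} = \left(-3 + x\right)^{2}$
$J{\left(S \right)} = 3 - \frac{-40 + S}{64 + S}$ ($J{\left(S \right)} = 3 - \frac{S - 40}{S + \left(-3 + 11\right)^{2}} = 3 - \frac{-40 + S}{S + 8^{2}} = 3 - \frac{-40 + S}{S + 64} = 3 - \frac{-40 + S}{64 + S}$)
$\left(-33707 - 16334\right) + J{\left(144 \right)} = \left(-33707 - 16334\right) + \frac{2 \left(116 + 144\right)}{64 + 144} = -50041 + 2 \cdot \frac{1}{208} \cdot 260 = -50041 + \frac{5}{2} = - \frac{100077}{2}$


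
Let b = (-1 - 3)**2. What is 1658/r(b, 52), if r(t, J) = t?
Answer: 829/8 ≈ 103.63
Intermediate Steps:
b = 16 (b = (-4)**2 = 16)
1658/r(b, 52) = 1658/16 = 1658*(1/16) = 829/8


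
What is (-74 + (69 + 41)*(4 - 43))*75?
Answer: -327300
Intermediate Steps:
(-74 + (69 + 41)*(4 - 43))*75 = (-74 + 110*(-39))*75 = (-74 - 4290)*75 = -4364*75 = -327300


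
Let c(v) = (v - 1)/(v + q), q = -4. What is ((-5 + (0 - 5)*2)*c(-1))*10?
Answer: -60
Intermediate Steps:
c(v) = (-1 + v)/(-4 + v) (c(v) = (v - 1)/(v - 4) = (-1 + v)/(-4 + v))
((-5 + (0 - 5)*2)*c(-1))*10 = ((-5 + (0 - 5)*2)*((-1 - 1)/(-4 - 1)))*10 = ((-5 - 5*2)*(-2/(-5)))*10 = ((-5 - 10)*(-1/5*(-2)))*10 = -15*2/5*10 = -6*10 = -60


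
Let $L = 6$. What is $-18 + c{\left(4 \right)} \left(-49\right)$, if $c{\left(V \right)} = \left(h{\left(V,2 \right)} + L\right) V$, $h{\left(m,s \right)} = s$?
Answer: $-1586$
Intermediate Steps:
$c{\left(V \right)} = 8 V$ ($c{\left(V \right)} = \left(2 + 6\right) V = 8 V$)
$-18 + c{\left(4 \right)} \left(-49\right) = -18 + 8 \cdot 4 \left(-49\right) = -18 + 32 \left(-49\right) = -18 - 1568 = -1586$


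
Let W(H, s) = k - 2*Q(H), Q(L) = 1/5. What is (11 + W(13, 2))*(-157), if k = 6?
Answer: -13031/5 ≈ -2606.2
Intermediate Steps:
Q(L) = ⅕ (Q(L) = 1*(⅕) = ⅕)
W(H, s) = 28/5 (W(H, s) = 6 - 2*⅕ = 6 - ⅖ = 28/5)
(11 + W(13, 2))*(-157) = (11 + 28/5)*(-157) = (83/5)*(-157) = -13031/5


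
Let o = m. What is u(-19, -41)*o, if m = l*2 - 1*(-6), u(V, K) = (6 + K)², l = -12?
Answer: -22050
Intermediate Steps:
m = -18 (m = -12*2 - 1*(-6) = -24 + 6 = -18)
o = -18
u(-19, -41)*o = (6 - 41)²*(-18) = (-35)²*(-18) = 1225*(-18) = -22050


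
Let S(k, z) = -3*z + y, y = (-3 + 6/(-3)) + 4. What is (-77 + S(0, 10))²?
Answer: 11664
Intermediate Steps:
y = -1 (y = (-3 + 6*(-⅓)) + 4 = (-3 - 2) + 4 = -5 + 4 = -1)
S(k, z) = -1 - 3*z (S(k, z) = -3*z - 1 = -1 - 3*z)
(-77 + S(0, 10))² = (-77 + (-1 - 3*10))² = (-77 + (-1 - 30))² = (-77 - 31)² = (-108)² = 11664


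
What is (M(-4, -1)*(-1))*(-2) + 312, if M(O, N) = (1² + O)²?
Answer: 330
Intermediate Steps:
M(O, N) = (1 + O)²
(M(-4, -1)*(-1))*(-2) + 312 = ((1 - 4)²*(-1))*(-2) + 312 = ((-3)²*(-1))*(-2) + 312 = (9*(-1))*(-2) + 312 = -9*(-2) + 312 = 18 + 312 = 330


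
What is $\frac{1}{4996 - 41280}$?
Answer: $- \frac{1}{36284} \approx -2.756 \cdot 10^{-5}$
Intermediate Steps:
$\frac{1}{4996 - 41280} = \frac{1}{-36284} = - \frac{1}{36284}$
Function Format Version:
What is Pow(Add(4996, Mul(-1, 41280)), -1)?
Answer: Rational(-1, 36284) ≈ -2.7560e-5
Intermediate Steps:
Pow(Add(4996, Mul(-1, 41280)), -1) = Pow(Add(4996, -41280), -1) = Pow(-36284, -1) = Rational(-1, 36284)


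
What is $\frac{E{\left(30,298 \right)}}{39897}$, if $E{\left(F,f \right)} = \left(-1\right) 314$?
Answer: $- \frac{314}{39897} \approx -0.0078703$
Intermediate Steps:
$E{\left(F,f \right)} = -314$
$\frac{E{\left(30,298 \right)}}{39897} = - \frac{314}{39897}$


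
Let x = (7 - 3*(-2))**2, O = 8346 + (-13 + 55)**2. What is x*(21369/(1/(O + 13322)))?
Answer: 84621410952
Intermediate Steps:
O = 10110 (O = 8346 + 42**2 = 8346 + 1764 = 10110)
x = 169 (x = (7 + 6)**2 = 13**2 = 169)
x*(21369/(1/(O + 13322))) = 169*(21369/(1/(10110 + 13322))) = 169*(21369/(1/23432)) = 169*(21369*23432) = 169*500718408 = 84621410952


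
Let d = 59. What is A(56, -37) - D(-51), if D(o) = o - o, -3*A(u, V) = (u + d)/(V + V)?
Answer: 115/222 ≈ 0.51802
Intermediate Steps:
A(u, V) = -(59 + u)/(6*V) (A(u, V) = -(u + 59)/(3*(V + V)) = -(59 + u)/(3*(2*V)) = -(59 + u)*1/(2*V)/3 = -(59 + u)/(6*V))
D(o) = 0
A(56, -37) - D(-51) = (⅙)*(-59 - 1*56)/(-37) - 1*0 = (⅙)*(-1/37)*(-59 - 56) + 0 = (⅙)*(-1/37)*(-115) + 0 = 115/222 + 0 = 115/222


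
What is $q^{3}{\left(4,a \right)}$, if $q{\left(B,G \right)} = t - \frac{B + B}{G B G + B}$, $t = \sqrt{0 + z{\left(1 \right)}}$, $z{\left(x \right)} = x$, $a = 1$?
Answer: $0$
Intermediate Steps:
$t = 1$ ($t = \sqrt{0 + 1} = \sqrt{1} = 1$)
$q{\left(B,G \right)} = 1 - \frac{2 B}{B + B G^{2}}$ ($q{\left(B,G \right)} = 1 - \frac{B + B}{G B G + B} = 1 - \frac{2 B}{B G G + B} = 1 - \frac{2 B}{B G^{2} + B} = 1 - \frac{2 B}{B + B G^{2}}$)
$q^{3}{\left(4,a \right)} = \left(\frac{-1 + 1^{2}}{1 + 1^{2}}\right)^{3} = \left(\frac{-1 + 1}{1 + 1}\right)^{3} = \left(\frac{1}{2} \cdot 0\right)^{3} = 0^{3} = 0$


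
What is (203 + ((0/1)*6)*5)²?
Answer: 41209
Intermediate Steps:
(203 + ((0/1)*6)*5)² = (203 + ((0*1)*6)*5)² = (203 + (0*6)*5)² = (203 + 0*5)² = (203 + 0)² = 203² = 41209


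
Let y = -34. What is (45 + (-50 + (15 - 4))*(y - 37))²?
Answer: 7918596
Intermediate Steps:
(45 + (-50 + (15 - 4))*(y - 37))² = (45 + (-50 + (15 - 4))*(-34 - 37))² = (45 + (-50 + 11)*(-71))² = (45 - 39*(-71))² = (45 + 2769)² = 2814² = 7918596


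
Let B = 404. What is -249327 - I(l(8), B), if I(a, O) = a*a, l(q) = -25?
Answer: -249952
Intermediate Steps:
I(a, O) = a**2
-249327 - I(l(8), B) = -249327 - 1*(-25)**2 = -249327 - 1*625 = -249327 - 625 = -249952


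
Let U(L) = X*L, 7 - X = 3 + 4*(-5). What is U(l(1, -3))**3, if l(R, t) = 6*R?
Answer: 2985984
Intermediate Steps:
X = 24 (X = 7 - (3 + 4*(-5)) = 7 - (3 - 20) = 7 - 1*(-17) = 7 + 17 = 24)
U(L) = 24*L
U(l(1, -3))**3 = (24*(6*1))**3 = (24*6)**3 = 144**3 = 2985984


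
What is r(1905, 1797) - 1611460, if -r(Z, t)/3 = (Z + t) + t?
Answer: -1627957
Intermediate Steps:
r(Z, t) = -6*t - 3*Z (r(Z, t) = -3*((Z + t) + t) = -3*(Z + 2*t) = -6*t - 3*Z)
r(1905, 1797) - 1611460 = (-6*1797 - 3*1905) - 1611460 = (-10782 - 5715) - 1611460 = -16497 - 1611460 = -1627957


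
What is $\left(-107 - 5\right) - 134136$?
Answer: $-134248$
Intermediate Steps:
$\left(-107 - 5\right) - 134136 = -112 - 134136 = -134248$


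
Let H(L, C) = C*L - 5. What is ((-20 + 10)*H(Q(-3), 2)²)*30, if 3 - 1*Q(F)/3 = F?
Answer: -288300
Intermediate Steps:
Q(F) = 9 - 3*F
H(L, C) = -5 + C*L
((-20 + 10)*H(Q(-3), 2)²)*30 = ((-20 + 10)*(-5 + 2*(9 - 3*(-3)))²)*30 = -10*(-5 + 2*(9 + 9))²*30 = -10*(-5 + 2*18)²*30 = -10*(-5 + 36)²*30 = -10*31²*30 = -10*961*30 = -9610*30 = -288300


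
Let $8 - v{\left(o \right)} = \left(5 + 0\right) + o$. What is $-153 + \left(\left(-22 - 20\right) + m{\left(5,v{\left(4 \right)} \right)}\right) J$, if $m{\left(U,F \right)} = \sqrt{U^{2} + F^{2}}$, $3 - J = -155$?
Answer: $-6789 + 158 \sqrt{26} \approx -5983.4$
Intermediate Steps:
$v{\left(o \right)} = 3 - o$ ($v{\left(o \right)} = 8 - \left(\left(5 + 0\right) + o\right) = 8 - \left(5 + o\right) = 3 - o$)
$J = 158$ ($J = 3 - -155 = 3 + 155 = 158$)
$m{\left(U,F \right)} = \sqrt{F^{2} + U^{2}}$
$-153 + \left(\left(-22 - 20\right) + m{\left(5,v{\left(4 \right)} \right)}\right) J = -153 + \left(\left(-22 - 20\right) + \sqrt{\left(3 - 4\right)^{2} + 5^{2}}\right) 158 = -153 + \left(-42 + \sqrt{\left(3 - 4\right)^{2} + 25}\right) 158 = -153 + \left(-42 + \sqrt{\left(-1\right)^{2} + 25}\right) 158 = -153 + \left(-42 + \sqrt{1 + 25}\right) 158 = -153 + \left(-42 + \sqrt{26}\right) 158 = -153 - \left(6636 - 158 \sqrt{26}\right) = -6789 + 158 \sqrt{26}$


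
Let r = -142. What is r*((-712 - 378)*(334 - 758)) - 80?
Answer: -65626800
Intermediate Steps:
r*((-712 - 378)*(334 - 758)) - 80 = -142*(-712 - 378)*(334 - 758) - 80 = -(-154780)*(-424) - 80 = -142*462160 - 80 = -65626720 - 80 = -65626800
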